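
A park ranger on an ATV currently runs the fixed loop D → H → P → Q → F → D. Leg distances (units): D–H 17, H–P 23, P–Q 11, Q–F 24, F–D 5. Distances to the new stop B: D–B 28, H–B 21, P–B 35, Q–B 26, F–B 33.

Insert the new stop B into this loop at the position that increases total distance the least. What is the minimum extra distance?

Insertion cost between consecutive stops i–j is d(i,B) + d(B,j) − d(i,j):
  between D and H: 28 + 21 − 17 = 32
  between H and P: 21 + 35 − 23 = 33
  between P and Q: 35 + 26 − 11 = 50
  between Q and F: 26 + 33 − 24 = 35
  between F and D: 33 + 28 − 5 = 56
Cheapest insertion is between D and H, adding 32.
New total = 80 + 32 = 112.

Minimum extra distance: 32, inserting B between D and H.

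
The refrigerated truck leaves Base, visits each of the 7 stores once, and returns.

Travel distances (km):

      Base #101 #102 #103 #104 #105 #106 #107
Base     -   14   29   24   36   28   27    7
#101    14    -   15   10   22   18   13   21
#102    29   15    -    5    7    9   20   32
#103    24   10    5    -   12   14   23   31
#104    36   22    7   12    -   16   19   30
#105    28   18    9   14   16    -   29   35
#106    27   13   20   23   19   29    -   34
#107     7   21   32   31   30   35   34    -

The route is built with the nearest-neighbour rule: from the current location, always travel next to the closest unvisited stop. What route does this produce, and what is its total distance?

Total distance 122 km via the nearest-neighbour route Base → #107 → #101 → #103 → #102 → #104 → #105 → #106 → Base.

Base → [#107:7 / #101:14 / #103:24 / #106:27 / #105:28 / #102:29 / #104:36] → #107 (7)
#107 → [#101:21 / #104:30 / #103:31 / #102:32 / #106:34 / #105:35] → #101 (21)
#101 → [#103:10 / #106:13 / #102:15 / #105:18 / #104:22] → #103 (10)
#103 → [#102:5 / #104:12 / #105:14 / #106:23] → #102 (5)
#102 → [#104:7 / #105:9 / #106:20] → #104 (7)
#104 → [#105:16 / #106:19] → #105 (16)
#105 → [#106:29] → #106 (29)
Return #106→Base: 27.
Total = 7 + 21 + 10 + 5 + 7 + 16 + 29 + 27 = 122.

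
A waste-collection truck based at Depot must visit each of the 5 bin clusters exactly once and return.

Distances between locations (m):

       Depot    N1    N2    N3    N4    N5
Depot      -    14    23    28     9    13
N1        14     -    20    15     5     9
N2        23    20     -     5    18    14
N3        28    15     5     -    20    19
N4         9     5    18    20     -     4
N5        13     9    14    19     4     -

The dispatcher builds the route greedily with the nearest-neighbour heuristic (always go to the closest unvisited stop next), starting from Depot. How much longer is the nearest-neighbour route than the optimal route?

4 m longer than the optimal tour.

Depot: N4=9, N5=13, N1=14, N2=23, N3=28 ⇒ N4
N4: N5=4, N1=5, N2=18, N3=20 ⇒ N5
N5: N1=9, N2=14, N3=19 ⇒ N1
N1: N3=15, N2=20 ⇒ N3
N3: N2=5 ⇒ N2
NN route Depot → N4 → N5 → N1 → N3 → N2 → Depot costs 65.
Optimal: Depot → N1 → N3 → N2 → N5 → N4 → Depot costs 61 (by enumerating all 60 distinct tours).
Excess = 65 − 61 = 4.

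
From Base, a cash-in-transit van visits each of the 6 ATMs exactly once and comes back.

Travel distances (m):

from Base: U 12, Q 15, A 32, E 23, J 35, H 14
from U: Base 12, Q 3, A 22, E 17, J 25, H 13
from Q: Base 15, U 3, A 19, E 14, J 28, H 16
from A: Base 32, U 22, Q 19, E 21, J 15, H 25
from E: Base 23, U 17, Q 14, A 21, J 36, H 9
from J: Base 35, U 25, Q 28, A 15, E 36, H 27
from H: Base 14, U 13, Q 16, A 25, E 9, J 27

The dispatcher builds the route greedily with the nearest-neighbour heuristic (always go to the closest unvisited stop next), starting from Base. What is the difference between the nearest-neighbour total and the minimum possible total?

Base: U=12, H=14, Q=15, E=23, A=32, J=35 ⇒ U
U: Q=3, H=13, E=17, A=22, J=25 ⇒ Q
Q: E=14, H=16, A=19, J=28 ⇒ E
E: H=9, A=21, J=36 ⇒ H
H: A=25, J=27 ⇒ A
A: J=15 ⇒ J
NN route Base → U → Q → E → H → A → J → Base costs 113.
Optimal: Base → U → Q → J → A → E → H → Base costs 102 (by enumerating all 360 distinct tours).
Excess = 113 − 102 = 11.

The nearest-neighbour route is 11 m longer than optimal.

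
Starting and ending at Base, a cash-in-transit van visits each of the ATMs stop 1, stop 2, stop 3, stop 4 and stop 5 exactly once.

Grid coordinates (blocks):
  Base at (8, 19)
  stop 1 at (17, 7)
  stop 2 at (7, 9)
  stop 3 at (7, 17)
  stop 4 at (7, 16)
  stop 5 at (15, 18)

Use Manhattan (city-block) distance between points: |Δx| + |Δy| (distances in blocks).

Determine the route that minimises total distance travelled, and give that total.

There are 60 distinct closed tours to check (reversals are equivalent).
Base - stop 1 - stop 2 - stop 3 - stop 4 - stop 5 - Base: 21+12+8+1+10+8 = 60
Base - stop 1 - stop 2 - stop 3 - stop 5 - stop 4 - Base: 21+12+8+9+10+4 = 64
Base - stop 1 - stop 2 - stop 4 - stop 3 - stop 5 - Base: 21+12+7+1+9+8 = 58
Base - stop 1 - stop 2 - stop 4 - stop 5 - stop 3 - Base: 21+12+7+10+9+3 = 62
Base - stop 1 - stop 2 - stop 5 - stop 3 - stop 4 - Base: 21+12+17+9+1+4 = 64
Base - stop 1 - stop 2 - stop 5 - stop 4 - stop 3 - Base: 21+12+17+10+1+3 = 64
Base - stop 1 - stop 3 - stop 2 - stop 4 - stop 5 - Base: 21+20+8+7+10+8 = 74
Base - stop 1 - stop 3 - stop 2 - stop 5 - stop 4 - Base: 21+20+8+17+10+4 = 80
Base - stop 1 - stop 3 - stop 4 - stop 2 - stop 5 - Base: 21+20+1+7+17+8 = 74
Base - stop 1 - stop 3 - stop 4 - stop 5 - stop 2 - Base: 21+20+1+10+17+11 = 80
Base - stop 1 - stop 3 - stop 5 - stop 2 - stop 4 - Base: 21+20+9+17+7+4 = 78
Base - stop 1 - stop 3 - stop 5 - stop 4 - stop 2 - Base: 21+20+9+10+7+11 = 78
Base - stop 1 - stop 4 - stop 2 - stop 3 - stop 5 - Base: 21+19+7+8+9+8 = 72
Base - stop 1 - stop 4 - stop 2 - stop 5 - stop 3 - Base: 21+19+7+17+9+3 = 76
… (46 more)
Base - stop 3 - stop 4 - stop 2 - stop 1 - stop 5 - Base: 3+1+7+12+13+8 = 44  ← best
The minimum is 44.
One optimal route: Base → stop 3 → stop 4 → stop 2 → stop 1 → stop 5 → Base (or its reverse).

Shortest round trip = 44 blocks.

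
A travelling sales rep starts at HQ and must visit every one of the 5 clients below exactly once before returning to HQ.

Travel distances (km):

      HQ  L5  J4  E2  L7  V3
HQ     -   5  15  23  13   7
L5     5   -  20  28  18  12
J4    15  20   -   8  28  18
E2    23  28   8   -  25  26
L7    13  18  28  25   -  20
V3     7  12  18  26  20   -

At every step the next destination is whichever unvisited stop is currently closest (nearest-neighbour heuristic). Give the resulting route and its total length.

81 km along HQ → L5 → V3 → J4 → E2 → L7 → HQ.

From HQ: distances to unvisited — L5=5, V3=7, L7=13, J4=15, E2=23. Nearest is L5 (5).
From L5: distances to unvisited — V3=12, L7=18, J4=20, E2=28. Nearest is V3 (12).
From V3: distances to unvisited — J4=18, L7=20, E2=26. Nearest is J4 (18).
From J4: distances to unvisited — E2=8, L7=28. Nearest is E2 (8).
From E2: distances to unvisited — L7=25. Nearest is L7 (25).
Return L7→HQ: 13.
Total = 5 + 12 + 18 + 8 + 25 + 13 = 81.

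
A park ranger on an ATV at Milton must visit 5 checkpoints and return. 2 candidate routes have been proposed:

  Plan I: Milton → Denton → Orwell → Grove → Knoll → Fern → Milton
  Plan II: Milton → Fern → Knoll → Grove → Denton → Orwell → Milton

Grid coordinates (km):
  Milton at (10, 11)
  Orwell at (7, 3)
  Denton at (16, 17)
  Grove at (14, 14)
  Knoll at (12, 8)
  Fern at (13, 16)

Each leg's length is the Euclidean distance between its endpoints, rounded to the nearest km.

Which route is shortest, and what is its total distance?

Plan I: 8 + 17 + 13 + 6 + 8 + 6 = 58
Plan II: 6 + 8 + 6 + 4 + 17 + 9 = 50

50 km — Plan II is the shortest.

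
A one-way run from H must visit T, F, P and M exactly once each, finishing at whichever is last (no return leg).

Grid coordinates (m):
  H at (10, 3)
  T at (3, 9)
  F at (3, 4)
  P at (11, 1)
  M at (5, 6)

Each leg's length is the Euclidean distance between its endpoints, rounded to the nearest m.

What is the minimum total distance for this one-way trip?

There are 4! = 24 possible orderings.
H → T → F → P → M: 9+5+9+8 = 31
H → T → F → M → P: 9+5+3+8 = 25
H → T → P → F → M: 9+11+9+3 = 32
H → T → P → M → F: 9+11+8+3 = 31
H → T → M → F → P: 9+4+3+9 = 25
H → T → M → P → F: 9+4+8+9 = 30
H → F → T → P → M: 7+5+11+8 = 31
H → F → T → M → P: 7+5+4+8 = 24
H → F → P → T → M: 7+9+11+4 = 31
H → F → P → M → T: 7+9+8+4 = 28
H → F → M → T → P: 7+3+4+11 = 25
H → F → M → P → T: 7+3+8+11 = 29
H → P → T → F → M: 2+11+5+3 = 21
H → P → T → M → F: 2+11+4+3 = 20
… (10 more)
H → P → F → M → T: 2+9+3+4 = 18  ← best
The minimum is 18.
One shortest path: H → P → F → M → T.

Minimum one-way distance = 18 m.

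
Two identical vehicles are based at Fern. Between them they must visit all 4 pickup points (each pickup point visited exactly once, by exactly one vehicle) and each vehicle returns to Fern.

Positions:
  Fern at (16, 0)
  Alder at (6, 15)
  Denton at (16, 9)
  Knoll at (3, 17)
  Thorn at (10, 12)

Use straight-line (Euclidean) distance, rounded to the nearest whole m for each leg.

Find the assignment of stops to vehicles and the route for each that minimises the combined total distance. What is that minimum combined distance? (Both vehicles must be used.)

Minimum combined distance: 61 m.

Try each way of splitting the stops between the two vehicles (each non-empty) and, for each split, find the best tour for each vehicle:
  {Alder} + {Denton, Knoll, Thorn}: 36 + 46 = 82
  {Denton} + {Alder, Knoll, Thorn}: 18 + 43 = 61
  {Alder, Denton} + {Knoll, Thorn}: 39 + 43 = 82
  {Knoll} + {Alder, Denton, Thorn}: 42 + 39 = 81
  {Alder, Knoll} + {Denton, Thorn}: 43 + 29 = 72
  {Denton, Knoll} + {Alder, Thorn}: 45 + 36 = 81
  … (7 splits in total)
Best: vehicle 1 Fern → Denton → Fern = 18; vehicle 2 Fern → Knoll → Alder → Thorn → Fern = 43; combined 61.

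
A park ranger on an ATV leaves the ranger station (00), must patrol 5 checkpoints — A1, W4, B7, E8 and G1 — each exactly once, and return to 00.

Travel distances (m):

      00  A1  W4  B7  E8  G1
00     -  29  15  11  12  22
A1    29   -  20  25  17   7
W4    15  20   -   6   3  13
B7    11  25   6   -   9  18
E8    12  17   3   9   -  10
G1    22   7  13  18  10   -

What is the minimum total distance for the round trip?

Minimum total distance: 66 m.

00 - A1 - W4 - B7 - E8 - G1 - 00: 29+20+6+9+10+22 = 96
00 - A1 - W4 - B7 - G1 - E8 - 00: 29+20+6+18+10+12 = 95
00 - A1 - W4 - E8 - B7 - G1 - 00: 29+20+3+9+18+22 = 101
00 - A1 - W4 - E8 - G1 - B7 - 00: 29+20+3+10+18+11 = 91
00 - A1 - W4 - G1 - B7 - E8 - 00: 29+20+13+18+9+12 = 101
00 - A1 - W4 - G1 - E8 - B7 - 00: 29+20+13+10+9+11 = 92
00 - A1 - B7 - W4 - E8 - G1 - 00: 29+25+6+3+10+22 = 95
00 - A1 - B7 - W4 - G1 - E8 - 00: 29+25+6+13+10+12 = 95
00 - A1 - B7 - E8 - W4 - G1 - 00: 29+25+9+3+13+22 = 101
00 - A1 - B7 - E8 - G1 - W4 - 00: 29+25+9+10+13+15 = 101
00 - A1 - B7 - G1 - W4 - E8 - 00: 29+25+18+13+3+12 = 100
00 - A1 - B7 - G1 - E8 - W4 - 00: 29+25+18+10+3+15 = 100
00 - A1 - E8 - W4 - B7 - G1 - 00: 29+17+3+6+18+22 = 95
00 - A1 - E8 - W4 - G1 - B7 - 00: 29+17+3+13+18+11 = 91
… (46 more)
00 - A1 - G1 - E8 - W4 - B7 - 00: 29+7+10+3+6+11 = 66  ← best
The minimum is 66.
One optimal route: 00 → A1 → G1 → E8 → W4 → B7 → 00 (or its reverse).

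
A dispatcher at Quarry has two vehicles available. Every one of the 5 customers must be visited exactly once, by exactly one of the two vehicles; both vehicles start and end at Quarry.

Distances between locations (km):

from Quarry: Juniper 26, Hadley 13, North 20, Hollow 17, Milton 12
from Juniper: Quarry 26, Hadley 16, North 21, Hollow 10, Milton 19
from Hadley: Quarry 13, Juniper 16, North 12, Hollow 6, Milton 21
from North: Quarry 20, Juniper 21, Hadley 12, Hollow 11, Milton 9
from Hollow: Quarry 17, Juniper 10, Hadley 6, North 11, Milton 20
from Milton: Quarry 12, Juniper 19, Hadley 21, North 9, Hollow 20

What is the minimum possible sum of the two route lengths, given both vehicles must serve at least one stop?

Check every non-empty split of the stops between the two vehicles; for each half take its own optimal tour:
  {Juniper} + {Hadley, North, Hollow, Milton}: 52 + 51 = 103
  {Hadley} + {Juniper, North, Hollow, Milton}: 26 + 68 = 94
  {Juniper, Hadley} + {North, Hollow, Milton}: 55 + 49 = 104
  {North} + {Juniper, Hadley, Hollow, Milton}: 40 + 60 = 100
  {Juniper, North} + {Hadley, Hollow, Milton}: 67 + 51 = 118
  {Hadley, North} + {Juniper, Hollow, Milton}: 45 + 58 = 103
  … (15 splits in total)
Best: vehicle 1 Quarry → Hadley → Quarry = 26; vehicle 2 Quarry → Juniper → Hollow → North → Milton → Quarry = 68; combined 94.

94 km — the smallest possible combined total.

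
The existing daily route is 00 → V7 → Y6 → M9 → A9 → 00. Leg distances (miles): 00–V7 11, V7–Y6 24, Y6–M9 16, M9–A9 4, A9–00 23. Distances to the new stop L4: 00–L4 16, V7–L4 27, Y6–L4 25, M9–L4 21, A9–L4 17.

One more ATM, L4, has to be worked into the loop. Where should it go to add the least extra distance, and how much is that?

Minimum extra distance: 10 miles, inserting L4 between A9 and 00.

Insertion cost between consecutive stops i–j is d(i,L4) + d(L4,j) − d(i,j):
  between 00 and V7: 16 + 27 − 11 = 32
  between V7 and Y6: 27 + 25 − 24 = 28
  between Y6 and M9: 25 + 21 − 16 = 30
  between M9 and A9: 21 + 17 − 4 = 34
  between A9 and 00: 17 + 16 − 23 = 10
Cheapest insertion is between A9 and 00, adding 10.
New total = 78 + 10 = 88.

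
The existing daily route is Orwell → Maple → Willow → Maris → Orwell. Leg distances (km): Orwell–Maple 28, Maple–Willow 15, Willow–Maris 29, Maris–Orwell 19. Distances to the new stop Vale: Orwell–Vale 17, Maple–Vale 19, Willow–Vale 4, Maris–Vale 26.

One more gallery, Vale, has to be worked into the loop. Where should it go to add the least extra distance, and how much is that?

+1 km — insert Vale between Willow and Maris.

Insertion cost between consecutive stops i–j is d(i,Vale) + d(Vale,j) − d(i,j):
  between Orwell and Maple: 17 + 19 − 28 = 8
  between Maple and Willow: 19 + 4 − 15 = 8
  between Willow and Maris: 4 + 26 − 29 = 1
  between Maris and Orwell: 26 + 17 − 19 = 24
Cheapest insertion is between Willow and Maris, adding 1.
New total = 91 + 1 = 92.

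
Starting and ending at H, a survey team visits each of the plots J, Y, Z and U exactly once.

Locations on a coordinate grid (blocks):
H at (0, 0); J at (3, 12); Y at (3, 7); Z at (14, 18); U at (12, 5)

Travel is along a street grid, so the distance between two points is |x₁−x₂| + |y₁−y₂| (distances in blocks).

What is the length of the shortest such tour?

64 blocks — the shortest possible round trip.

There are 12 distinct closed tours to check (reversals are equivalent).
H - J - Y - Z - U - H: 15+5+22+15+17 = 74
H - J - Y - U - Z - H: 15+5+11+15+32 = 78
H - J - Z - Y - U - H: 15+17+22+11+17 = 82
H - J - Z - U - Y - H: 15+17+15+11+10 = 68
H - J - U - Y - Z - H: 15+16+11+22+32 = 96
H - J - U - Z - Y - H: 15+16+15+22+10 = 78
H - Y - J - Z - U - H: 10+5+17+15+17 = 64
H - Y - J - U - Z - H: 10+5+16+15+32 = 78
H - Y - Z - J - U - H: 10+22+17+16+17 = 82
H - Y - U - J - Z - H: 10+11+16+17+32 = 86
H - Z - J - Y - U - H: 32+17+5+11+17 = 82
H - Z - Y - J - U - H: 32+22+5+16+17 = 92
The minimum is 64.
One optimal route: H → Y → J → Z → U → H (or its reverse).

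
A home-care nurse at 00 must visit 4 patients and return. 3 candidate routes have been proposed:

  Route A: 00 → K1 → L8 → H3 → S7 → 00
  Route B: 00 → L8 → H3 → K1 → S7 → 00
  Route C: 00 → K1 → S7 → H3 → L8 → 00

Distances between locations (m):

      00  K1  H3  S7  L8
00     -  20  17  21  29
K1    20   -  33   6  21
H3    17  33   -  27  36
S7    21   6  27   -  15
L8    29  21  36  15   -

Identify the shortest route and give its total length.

118 m — Route C is the shortest.

Route A: 20 + 21 + 36 + 27 + 21 = 125
Route B: 29 + 36 + 33 + 6 + 21 = 125
Route C: 20 + 6 + 27 + 36 + 29 = 118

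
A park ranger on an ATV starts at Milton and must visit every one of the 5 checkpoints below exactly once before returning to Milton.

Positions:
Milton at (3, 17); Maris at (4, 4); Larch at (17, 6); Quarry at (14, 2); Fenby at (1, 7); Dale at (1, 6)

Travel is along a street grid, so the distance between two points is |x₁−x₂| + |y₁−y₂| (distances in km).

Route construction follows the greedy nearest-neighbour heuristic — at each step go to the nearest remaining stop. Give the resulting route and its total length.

At Milton the remaining stops are Fenby 12, Dale 13, Maris 14, Larch 25, Quarry 26; go to Fenby.
At Fenby the remaining stops are Dale 1, Maris 6, Larch 17, Quarry 18; go to Dale.
At Dale the remaining stops are Maris 5, Larch 16, Quarry 17; go to Maris.
At Maris the remaining stops are Quarry 12, Larch 15; go to Quarry.
At Quarry the remaining stops are Larch 7; go to Larch.
Return Larch→Milton: 25.
Total = 12 + 1 + 5 + 12 + 7 + 25 = 62.

62 km along Milton → Fenby → Dale → Maris → Quarry → Larch → Milton.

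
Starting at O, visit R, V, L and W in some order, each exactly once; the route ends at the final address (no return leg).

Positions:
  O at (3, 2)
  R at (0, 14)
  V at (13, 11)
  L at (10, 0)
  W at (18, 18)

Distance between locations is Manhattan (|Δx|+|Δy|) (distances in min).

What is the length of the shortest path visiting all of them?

There are 4! = 24 possible orderings.
O→R→V→L→W: 15+16+14+26 = 71
O→R→V→W→L: 15+16+12+26 = 69
O→R→L→V→W: 15+24+14+12 = 65
O→R→L→W→V: 15+24+26+12 = 77
O→R→W→V→L: 15+22+12+14 = 63
O→R→W→L→V: 15+22+26+14 = 77
O→V→R→L→W: 19+16+24+26 = 85
O→V→R→W→L: 19+16+22+26 = 83
O→V→L→R→W: 19+14+24+22 = 79
O→V→L→W→R: 19+14+26+22 = 81
O→V→W→R→L: 19+12+22+24 = 77
O→V→W→L→R: 19+12+26+24 = 81
O→L→R→V→W: 9+24+16+12 = 61
O→L→R→W→V: 9+24+22+12 = 67
… (10 more)
O→L→V→W→R: 9+14+12+22 = 57  ← best
The minimum is 57.
One shortest path: O → L → V → W → R.

Minimum one-way distance = 57 min.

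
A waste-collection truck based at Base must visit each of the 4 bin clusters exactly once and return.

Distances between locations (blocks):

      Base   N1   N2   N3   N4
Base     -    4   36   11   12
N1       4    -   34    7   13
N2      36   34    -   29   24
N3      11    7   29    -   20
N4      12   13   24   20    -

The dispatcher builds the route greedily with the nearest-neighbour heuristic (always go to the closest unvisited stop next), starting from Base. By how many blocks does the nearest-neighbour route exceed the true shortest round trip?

From Base: N1=4, N3=11, N4=12, N2=36 → choose N1 (4).
From N1: N3=7, N4=13, N2=34 → choose N3 (7).
From N3: N4=20, N2=29 → choose N4 (20).
From N4: N2=24 → choose N2 (24).
NN route Base → N1 → N3 → N4 → N2 → Base costs 91.
Optimal: Base → N1 → N3 → N2 → N4 → Base costs 76 (by enumerating all 12 distinct tours).
Excess = 91 − 76 = 15.

The nearest-neighbour route is 15 blocks longer than optimal.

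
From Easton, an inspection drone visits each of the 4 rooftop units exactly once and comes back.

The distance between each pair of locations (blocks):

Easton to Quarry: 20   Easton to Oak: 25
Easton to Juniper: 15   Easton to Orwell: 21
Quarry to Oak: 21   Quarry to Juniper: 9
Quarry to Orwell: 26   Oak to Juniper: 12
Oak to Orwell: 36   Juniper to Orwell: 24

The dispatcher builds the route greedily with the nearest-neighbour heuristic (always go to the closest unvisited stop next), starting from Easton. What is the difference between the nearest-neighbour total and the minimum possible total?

Easton: Juniper=15, Quarry=20, Orwell=21, Oak=25 ⇒ Juniper
Juniper: Quarry=9, Oak=12, Orwell=24 ⇒ Quarry
Quarry: Oak=21, Orwell=26 ⇒ Oak
Oak: Orwell=36 ⇒ Orwell
NN route Easton → Juniper → Quarry → Oak → Orwell → Easton costs 102.
Optimal: Easton → Oak → Juniper → Quarry → Orwell → Easton costs 93 (by enumerating all 12 distinct tours).
Excess = 102 − 93 = 9.

The nearest-neighbour route is 9 blocks longer than optimal.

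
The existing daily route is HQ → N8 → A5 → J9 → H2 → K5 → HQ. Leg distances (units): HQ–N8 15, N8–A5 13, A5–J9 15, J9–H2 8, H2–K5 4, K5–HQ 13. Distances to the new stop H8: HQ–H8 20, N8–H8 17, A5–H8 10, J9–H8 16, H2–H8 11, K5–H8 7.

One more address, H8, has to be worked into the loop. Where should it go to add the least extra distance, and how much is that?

Adding 11 by placing H8 on the A5–J9 leg.

Insertion cost between consecutive stops i–j is d(i,H8) + d(H8,j) − d(i,j):
  between HQ and N8: 20 + 17 − 15 = 22
  between N8 and A5: 17 + 10 − 13 = 14
  between A5 and J9: 10 + 16 − 15 = 11
  between J9 and H2: 16 + 11 − 8 = 19
  between H2 and K5: 11 + 7 − 4 = 14
  between K5 and HQ: 7 + 20 − 13 = 14
Cheapest insertion is between A5 and J9, adding 11.
New total = 68 + 11 = 79.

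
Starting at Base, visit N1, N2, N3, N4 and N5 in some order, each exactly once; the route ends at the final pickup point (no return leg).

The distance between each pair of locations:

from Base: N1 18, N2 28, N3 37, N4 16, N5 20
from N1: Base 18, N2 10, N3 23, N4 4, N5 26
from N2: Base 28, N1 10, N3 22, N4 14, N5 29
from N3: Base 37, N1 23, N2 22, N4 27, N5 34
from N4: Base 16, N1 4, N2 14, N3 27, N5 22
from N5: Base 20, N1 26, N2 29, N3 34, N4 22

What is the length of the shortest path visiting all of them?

There are 5! = 120 possible orderings.
Base → N1 → N2 → N3 → N4 → N5: 18+10+22+27+22 = 99
Base → N1 → N2 → N3 → N5 → N4: 18+10+22+34+22 = 106
Base → N1 → N2 → N4 → N3 → N5: 18+10+14+27+34 = 103
Base → N1 → N2 → N4 → N5 → N3: 18+10+14+22+34 = 98
Base → N1 → N2 → N5 → N3 → N4: 18+10+29+34+27 = 118
Base → N1 → N2 → N5 → N4 → N3: 18+10+29+22+27 = 106
Base → N1 → N3 → N2 → N4 → N5: 18+23+22+14+22 = 99
Base → N1 → N3 → N2 → N5 → N4: 18+23+22+29+22 = 114
Base → N1 → N3 → N4 → N2 → N5: 18+23+27+14+29 = 111
Base → N1 → N3 → N4 → N5 → N2: 18+23+27+22+29 = 119
Base → N1 → N3 → N5 → N2 → N4: 18+23+34+29+14 = 118
Base → N1 → N3 → N5 → N4 → N2: 18+23+34+22+14 = 111
Base → N1 → N4 → N2 → N3 → N5: 18+4+14+22+34 = 92
Base → N1 → N4 → N2 → N5 → N3: 18+4+14+29+34 = 99
… (106 more)
Base → N5 → N4 → N1 → N2 → N3: 20+22+4+10+22 = 78  ← best
The minimum is 78.
One shortest path: Base → N5 → N4 → N1 → N2 → N3.

Shortest open route: 78.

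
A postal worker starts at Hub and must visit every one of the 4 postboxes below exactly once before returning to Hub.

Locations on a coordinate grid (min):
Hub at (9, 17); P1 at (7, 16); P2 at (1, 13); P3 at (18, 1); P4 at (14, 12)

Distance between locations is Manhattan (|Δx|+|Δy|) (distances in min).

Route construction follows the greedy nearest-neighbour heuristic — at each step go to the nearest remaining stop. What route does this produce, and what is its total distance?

Nearest-neighbour total = 66 min; route Hub → P1 → P2 → P4 → P3 → Hub.

At Hub the remaining stops are P1 3, P4 10, P2 12, P3 25; go to P1.
At P1 the remaining stops are P2 9, P4 11, P3 26; go to P2.
At P2 the remaining stops are P4 14, P3 29; go to P4.
At P4 the remaining stops are P3 15; go to P3.
Return P3→Hub: 25.
Total = 3 + 9 + 14 + 15 + 25 = 66.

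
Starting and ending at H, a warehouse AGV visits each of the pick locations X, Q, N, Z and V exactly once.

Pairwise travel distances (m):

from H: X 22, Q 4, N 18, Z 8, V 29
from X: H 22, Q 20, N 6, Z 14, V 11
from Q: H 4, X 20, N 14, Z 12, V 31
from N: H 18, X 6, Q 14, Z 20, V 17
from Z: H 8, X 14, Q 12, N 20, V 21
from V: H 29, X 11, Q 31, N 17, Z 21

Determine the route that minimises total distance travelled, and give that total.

There are 60 distinct closed tours to check (reversals are equivalent).
H → X → Q → N → Z → V → H: 22+20+14+20+21+29 = 126
H → X → Q → N → V → Z → H: 22+20+14+17+21+8 = 102
H → X → Q → Z → N → V → H: 22+20+12+20+17+29 = 120
H → X → Q → Z → V → N → H: 22+20+12+21+17+18 = 110
H → X → Q → V → N → Z → H: 22+20+31+17+20+8 = 118
H → X → Q → V → Z → N → H: 22+20+31+21+20+18 = 132
H → X → N → Q → Z → V → H: 22+6+14+12+21+29 = 104
H → X → N → Q → V → Z → H: 22+6+14+31+21+8 = 102
H → X → N → Z → Q → V → H: 22+6+20+12+31+29 = 120
H → X → N → Z → V → Q → H: 22+6+20+21+31+4 = 104
H → X → N → V → Q → Z → H: 22+6+17+31+12+8 = 96
H → X → N → V → Z → Q → H: 22+6+17+21+12+4 = 82
H → X → Z → Q → N → V → H: 22+14+12+14+17+29 = 108
H → X → Z → Q → V → N → H: 22+14+12+31+17+18 = 114
… (46 more)
H → Q → N → X → V → Z → H: 4+14+6+11+21+8 = 64  ← best
The minimum is 64.
One optimal route: H → Q → N → X → V → Z → H (or its reverse).

64 m — the shortest possible round trip.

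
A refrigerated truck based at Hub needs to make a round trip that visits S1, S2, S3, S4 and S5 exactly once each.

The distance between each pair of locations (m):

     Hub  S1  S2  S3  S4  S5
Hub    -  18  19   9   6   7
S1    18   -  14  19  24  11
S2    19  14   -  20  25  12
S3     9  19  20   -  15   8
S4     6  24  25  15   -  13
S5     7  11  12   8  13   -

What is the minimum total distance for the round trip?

With 5 stops there are 5!/2 = 60 distinct round trips (a route and its reverse cost the same).
Hub - S1 - S2 - S3 - S4 - S5 - Hub: 18+14+20+15+13+7 = 87
Hub - S1 - S2 - S3 - S5 - S4 - Hub: 18+14+20+8+13+6 = 79
Hub - S1 - S2 - S4 - S3 - S5 - Hub: 18+14+25+15+8+7 = 87
Hub - S1 - S2 - S4 - S5 - S3 - Hub: 18+14+25+13+8+9 = 87
Hub - S1 - S2 - S5 - S3 - S4 - Hub: 18+14+12+8+15+6 = 73
Hub - S1 - S2 - S5 - S4 - S3 - Hub: 18+14+12+13+15+9 = 81
Hub - S1 - S3 - S2 - S4 - S5 - Hub: 18+19+20+25+13+7 = 102
Hub - S1 - S3 - S2 - S5 - S4 - Hub: 18+19+20+12+13+6 = 88
Hub - S1 - S3 - S4 - S2 - S5 - Hub: 18+19+15+25+12+7 = 96
Hub - S1 - S3 - S4 - S5 - S2 - Hub: 18+19+15+13+12+19 = 96
Hub - S1 - S3 - S5 - S2 - S4 - Hub: 18+19+8+12+25+6 = 88
Hub - S1 - S3 - S5 - S4 - S2 - Hub: 18+19+8+13+25+19 = 102
Hub - S1 - S4 - S2 - S3 - S5 - Hub: 18+24+25+20+8+7 = 102
Hub - S1 - S4 - S2 - S5 - S3 - Hub: 18+24+25+12+8+9 = 96
… (46 more)
The minimum is 73.
One optimal route: Hub → S1 → S2 → S5 → S3 → S4 → Hub (or its reverse).

Shortest round trip = 73 m.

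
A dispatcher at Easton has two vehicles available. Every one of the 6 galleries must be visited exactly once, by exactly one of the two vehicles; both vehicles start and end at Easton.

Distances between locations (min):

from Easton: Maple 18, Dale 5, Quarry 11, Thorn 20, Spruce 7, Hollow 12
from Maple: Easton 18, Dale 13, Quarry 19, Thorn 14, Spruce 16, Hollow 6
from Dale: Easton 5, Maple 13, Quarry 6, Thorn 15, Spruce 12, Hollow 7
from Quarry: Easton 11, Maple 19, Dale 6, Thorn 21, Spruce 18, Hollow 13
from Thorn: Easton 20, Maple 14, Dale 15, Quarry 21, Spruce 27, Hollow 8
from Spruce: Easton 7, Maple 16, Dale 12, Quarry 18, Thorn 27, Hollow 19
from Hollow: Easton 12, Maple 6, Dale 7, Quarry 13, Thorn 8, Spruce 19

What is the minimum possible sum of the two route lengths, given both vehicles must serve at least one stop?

78 min — the smallest possible combined total.

Check every non-empty split of the stops between the two vehicles; for each half take its own optimal tour:
  {Maple} + {Dale, Quarry, Thorn, Spruce, Hollow}: 36 + 66 = 102
  {Dale} + {Maple, Quarry, Thorn, Spruce, Hollow}: 10 + 69 = 79
  {Maple, Dale} + {Quarry, Thorn, Spruce, Hollow}: 36 + 66 = 102
  {Quarry} + {Maple, Dale, Thorn, Spruce, Hollow}: 22 + 57 = 79
  {Maple, Quarry} + {Dale, Thorn, Spruce, Hollow}: 48 + 54 = 102
  {Dale, Quarry} + {Maple, Thorn, Spruce, Hollow}: 22 + 57 = 79
  … (31 splits in total)
  {Spruce} + {Maple, Dale, Quarry, Thorn, Hollow}: 14 + 64 = 78  ← best
Best: vehicle 1 Easton → Spruce → Easton = 14; vehicle 2 Easton → Maple → Thorn → Hollow → Dale → Quarry → Easton = 64; combined 78.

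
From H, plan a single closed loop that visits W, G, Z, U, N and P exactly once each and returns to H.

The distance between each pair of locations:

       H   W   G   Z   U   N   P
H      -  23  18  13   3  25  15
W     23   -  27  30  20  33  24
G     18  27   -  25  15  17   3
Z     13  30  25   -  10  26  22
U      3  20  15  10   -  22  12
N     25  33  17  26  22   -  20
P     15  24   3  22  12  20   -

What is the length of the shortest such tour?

Minimum total distance: 106.

There are 360 distinct closed tours to check (reversals are equivalent).
H - W - G - Z - U - N - P - H: 23+27+25+10+22+20+15 = 142
H - W - G - Z - U - P - N - H: 23+27+25+10+12+20+25 = 142
H - W - G - Z - N - U - P - H: 23+27+25+26+22+12+15 = 150
H - W - G - Z - N - P - U - H: 23+27+25+26+20+12+3 = 136
H - W - G - Z - P - U - N - H: 23+27+25+22+12+22+25 = 156
H - W - G - Z - P - N - U - H: 23+27+25+22+20+22+3 = 142
H - W - G - U - Z - N - P - H: 23+27+15+10+26+20+15 = 136
H - W - G - U - Z - P - N - H: 23+27+15+10+22+20+25 = 142
… (352 more)
H - W - P - G - N - Z - U - H: 23+24+3+17+26+10+3 = 106  ← best
The minimum is 106.
One optimal route: H → W → P → G → N → Z → U → H (or its reverse).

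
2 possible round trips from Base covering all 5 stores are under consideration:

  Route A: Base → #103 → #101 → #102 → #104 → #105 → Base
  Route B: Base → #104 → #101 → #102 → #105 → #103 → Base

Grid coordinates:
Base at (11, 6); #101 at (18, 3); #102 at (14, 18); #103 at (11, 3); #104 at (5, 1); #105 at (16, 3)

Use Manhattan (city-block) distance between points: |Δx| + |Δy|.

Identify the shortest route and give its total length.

Route A: 3 + 7 + 19 + 26 + 13 + 8 = 76
Route B: 11 + 15 + 19 + 17 + 5 + 3 = 70

Shortest is Route B, total 70.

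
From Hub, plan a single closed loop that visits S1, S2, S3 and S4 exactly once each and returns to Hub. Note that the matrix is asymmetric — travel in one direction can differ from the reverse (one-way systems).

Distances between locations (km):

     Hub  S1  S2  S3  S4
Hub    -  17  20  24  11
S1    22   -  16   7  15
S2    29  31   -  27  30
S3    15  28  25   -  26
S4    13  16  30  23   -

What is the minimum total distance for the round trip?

Minimum total distance: 85 km.

Hub→S1→S2→S3→S4→Hub: 17+16+27+26+13 = 99
Hub→S1→S2→S4→S3→Hub: 17+16+30+23+15 = 101
Hub→S1→S3→S2→S4→Hub: 17+7+25+30+13 = 92
Hub→S1→S3→S4→S2→Hub: 17+7+26+30+29 = 109
Hub→S1→S4→S2→S3→Hub: 17+15+30+27+15 = 104
Hub→S1→S4→S3→S2→Hub: 17+15+23+25+29 = 109
Hub→S2→S1→S3→S4→Hub: 20+31+7+26+13 = 97
Hub→S2→S1→S4→S3→Hub: 20+31+15+23+15 = 104
Hub→S2→S3→S1→S4→Hub: 20+27+28+15+13 = 103
Hub→S2→S3→S4→S1→Hub: 20+27+26+16+22 = 111
Hub→S2→S4→S1→S3→Hub: 20+30+16+7+15 = 88
Hub→S2→S4→S3→S1→Hub: 20+30+23+28+22 = 123
Hub→S3→S1→S2→S4→Hub: 24+28+16+30+13 = 111
Hub→S3→S1→S4→S2→Hub: 24+28+15+30+29 = 126
… (10 more)
Hub→S4→S1→S2→S3→Hub: 11+16+16+27+15 = 85  ← best
The minimum is 85.
One optimal route: Hub → S4 → S1 → S2 → S3 → Hub.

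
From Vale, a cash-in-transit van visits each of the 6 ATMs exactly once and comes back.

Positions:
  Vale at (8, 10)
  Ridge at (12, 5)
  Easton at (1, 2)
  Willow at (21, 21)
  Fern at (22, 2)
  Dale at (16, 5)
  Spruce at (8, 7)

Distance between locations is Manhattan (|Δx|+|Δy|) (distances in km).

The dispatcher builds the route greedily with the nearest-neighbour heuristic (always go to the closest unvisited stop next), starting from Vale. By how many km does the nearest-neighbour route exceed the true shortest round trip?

10 km longer than the optimal tour.

Vale: Spruce=3, Ridge=9, Dale=13, Easton=15, Fern=22, Willow=24 ⇒ Spruce
Spruce: Ridge=6, Dale=10, Easton=12, Fern=19, Willow=27 ⇒ Ridge
Ridge: Dale=4, Fern=13, Easton=14, Willow=25 ⇒ Dale
Dale: Fern=9, Easton=18, Willow=21 ⇒ Fern
Fern: Willow=20, Easton=21 ⇒ Willow
Willow: Easton=39 ⇒ Easton
NN route Vale → Spruce → Ridge → Dale → Fern → Willow → Easton → Vale costs 96.
Optimal: Vale → Willow → Fern → Dale → Ridge → Easton → Spruce → Vale costs 86 (by enumerating all 360 distinct tours).
Excess = 96 − 86 = 10.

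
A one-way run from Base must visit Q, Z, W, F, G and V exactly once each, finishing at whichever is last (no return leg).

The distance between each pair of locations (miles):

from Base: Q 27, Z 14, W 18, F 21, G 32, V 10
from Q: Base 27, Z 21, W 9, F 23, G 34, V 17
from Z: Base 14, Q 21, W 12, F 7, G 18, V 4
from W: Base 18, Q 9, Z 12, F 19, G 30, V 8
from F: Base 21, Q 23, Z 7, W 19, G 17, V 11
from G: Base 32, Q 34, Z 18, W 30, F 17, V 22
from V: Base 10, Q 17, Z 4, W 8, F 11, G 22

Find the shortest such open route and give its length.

There are 6! = 720 possible orderings.
Base → Q → Z → W → F → G → V: 27+21+12+19+17+22 = 118
Base → Q → Z → W → F → V → G: 27+21+12+19+11+22 = 112
Base → Q → Z → W → G → F → V: 27+21+12+30+17+11 = 118
Base → Q → Z → W → G → V → F: 27+21+12+30+22+11 = 123
Base → Q → Z → W → V → F → G: 27+21+12+8+11+17 = 96
Base → Q → Z → W → V → G → F: 27+21+12+8+22+17 = 107
Base → Q → Z → F → W → G → V: 27+21+7+19+30+22 = 126
Base → Q → Z → F → W → V → G: 27+21+7+19+8+22 = 104
… (712 more)
Base → Q → W → V → Z → F → G: 27+9+8+4+7+17 = 72  ← best
The minimum is 72.
One shortest path: Base → Q → W → V → Z → F → G.

Shortest open route: 72 miles.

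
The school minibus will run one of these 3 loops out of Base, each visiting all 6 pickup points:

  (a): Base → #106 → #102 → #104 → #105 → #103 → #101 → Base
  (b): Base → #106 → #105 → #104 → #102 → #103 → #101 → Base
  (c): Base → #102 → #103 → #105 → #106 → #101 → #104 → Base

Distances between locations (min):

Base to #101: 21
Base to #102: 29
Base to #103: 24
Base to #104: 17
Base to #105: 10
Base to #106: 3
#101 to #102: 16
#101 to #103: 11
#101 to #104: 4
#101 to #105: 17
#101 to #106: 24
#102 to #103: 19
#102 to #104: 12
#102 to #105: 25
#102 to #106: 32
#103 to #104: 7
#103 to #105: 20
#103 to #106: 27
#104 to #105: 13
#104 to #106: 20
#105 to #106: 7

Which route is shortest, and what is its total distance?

(a): 3 + 32 + 12 + 13 + 20 + 11 + 21 = 112
(b): 3 + 7 + 13 + 12 + 19 + 11 + 21 = 86
(c): 29 + 19 + 20 + 7 + 24 + 4 + 17 = 120

86 min — (b) is the shortest.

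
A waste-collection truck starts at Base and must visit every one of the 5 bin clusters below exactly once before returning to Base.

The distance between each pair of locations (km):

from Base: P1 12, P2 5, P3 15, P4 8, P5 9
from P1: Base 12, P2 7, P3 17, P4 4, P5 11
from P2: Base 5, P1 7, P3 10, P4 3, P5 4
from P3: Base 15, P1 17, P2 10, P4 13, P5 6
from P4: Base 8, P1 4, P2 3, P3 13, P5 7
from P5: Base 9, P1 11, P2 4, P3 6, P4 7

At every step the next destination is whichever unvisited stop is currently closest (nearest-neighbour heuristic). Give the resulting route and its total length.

44 km along Base → P2 → P4 → P1 → P5 → P3 → Base.

Base → [P2:5 / P4:8 / P5:9 / P1:12 / P3:15] → P2 (5)
P2 → [P4:3 / P5:4 / P1:7 / P3:10] → P4 (3)
P4 → [P1:4 / P5:7 / P3:13] → P1 (4)
P1 → [P5:11 / P3:17] → P5 (11)
P5 → [P3:6] → P3 (6)
Return P3→Base: 15.
Total = 5 + 3 + 4 + 11 + 6 + 15 = 44.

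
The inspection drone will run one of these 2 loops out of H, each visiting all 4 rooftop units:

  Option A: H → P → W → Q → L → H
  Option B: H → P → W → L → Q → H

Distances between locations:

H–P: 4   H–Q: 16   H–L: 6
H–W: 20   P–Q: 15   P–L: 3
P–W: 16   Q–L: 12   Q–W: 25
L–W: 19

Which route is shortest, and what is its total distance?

Option A: 4 + 16 + 25 + 12 + 6 = 63
Option B: 4 + 16 + 19 + 12 + 16 = 67

Shortest is Option A, total 63.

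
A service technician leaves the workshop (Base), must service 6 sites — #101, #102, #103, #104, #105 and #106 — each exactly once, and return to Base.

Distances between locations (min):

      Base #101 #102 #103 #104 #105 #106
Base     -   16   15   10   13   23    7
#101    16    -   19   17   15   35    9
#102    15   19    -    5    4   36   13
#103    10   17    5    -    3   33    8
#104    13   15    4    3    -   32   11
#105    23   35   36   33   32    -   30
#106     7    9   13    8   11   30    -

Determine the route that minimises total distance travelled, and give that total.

There are 360 distinct closed tours to check (reversals are equivalent).
Base-#101-#102-#103-#104-#105-#106-Base: 16+19+5+3+32+30+7 = 112
Base-#101-#102-#103-#104-#106-#105-Base: 16+19+5+3+11+30+23 = 107
Base-#101-#102-#103-#105-#104-#106-Base: 16+19+5+33+32+11+7 = 123
Base-#101-#102-#103-#105-#106-#104-Base: 16+19+5+33+30+11+13 = 127
Base-#101-#102-#103-#106-#104-#105-Base: 16+19+5+8+11+32+23 = 114
Base-#101-#102-#103-#106-#105-#104-Base: 16+19+5+8+30+32+13 = 123
Base-#101-#102-#104-#103-#105-#106-Base: 16+19+4+3+33+30+7 = 112
Base-#101-#102-#104-#103-#106-#105-Base: 16+19+4+3+8+30+23 = 103
… (352 more)
Base-#103-#102-#104-#101-#106-#105-Base: 10+5+4+15+9+30+23 = 96  ← best
The minimum is 96.
One optimal route: Base → #103 → #102 → #104 → #101 → #106 → #105 → Base (or its reverse).

Shortest round trip = 96 min.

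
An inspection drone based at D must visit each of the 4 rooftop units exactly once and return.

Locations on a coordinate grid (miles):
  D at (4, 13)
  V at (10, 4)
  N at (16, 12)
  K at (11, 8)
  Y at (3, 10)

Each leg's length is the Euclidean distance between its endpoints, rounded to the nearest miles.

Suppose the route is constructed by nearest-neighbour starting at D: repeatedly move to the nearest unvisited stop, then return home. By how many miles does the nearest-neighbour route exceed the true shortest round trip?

D: Y=3, K=9, V=11, N=12 ⇒ Y
Y: K=8, V=9, N=13 ⇒ K
K: V=4, N=6 ⇒ V
V: N=10 ⇒ N
NN route D → Y → K → V → N → D costs 37.
Optimal: D → N → K → V → Y → D costs 34 (by enumerating all 12 distinct tours).
Excess = 37 − 34 = 3.

Excess over optimum: 3 miles.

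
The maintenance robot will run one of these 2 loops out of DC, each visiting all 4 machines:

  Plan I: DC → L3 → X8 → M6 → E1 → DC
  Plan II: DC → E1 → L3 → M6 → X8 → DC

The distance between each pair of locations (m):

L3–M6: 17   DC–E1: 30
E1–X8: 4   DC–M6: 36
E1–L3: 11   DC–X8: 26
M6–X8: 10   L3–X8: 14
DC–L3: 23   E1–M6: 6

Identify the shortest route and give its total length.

Shortest is Plan I, total 83 m.

Plan I: 23 + 14 + 10 + 6 + 30 = 83
Plan II: 30 + 11 + 17 + 10 + 26 = 94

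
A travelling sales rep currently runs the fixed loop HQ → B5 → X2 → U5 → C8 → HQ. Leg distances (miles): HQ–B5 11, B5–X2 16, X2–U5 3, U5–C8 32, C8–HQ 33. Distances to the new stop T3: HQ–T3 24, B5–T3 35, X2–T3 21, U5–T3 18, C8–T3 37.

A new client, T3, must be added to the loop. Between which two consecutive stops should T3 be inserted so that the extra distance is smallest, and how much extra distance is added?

Insertion cost between consecutive stops i–j is d(i,T3) + d(T3,j) − d(i,j):
  between HQ and B5: 24 + 35 − 11 = 48
  between B5 and X2: 35 + 21 − 16 = 40
  between X2 and U5: 21 + 18 − 3 = 36
  between U5 and C8: 18 + 37 − 32 = 23
  between C8 and HQ: 37 + 24 − 33 = 28
Cheapest insertion is between U5 and C8, adding 23.
New total = 95 + 23 = 118.

+23 miles — insert T3 between U5 and C8.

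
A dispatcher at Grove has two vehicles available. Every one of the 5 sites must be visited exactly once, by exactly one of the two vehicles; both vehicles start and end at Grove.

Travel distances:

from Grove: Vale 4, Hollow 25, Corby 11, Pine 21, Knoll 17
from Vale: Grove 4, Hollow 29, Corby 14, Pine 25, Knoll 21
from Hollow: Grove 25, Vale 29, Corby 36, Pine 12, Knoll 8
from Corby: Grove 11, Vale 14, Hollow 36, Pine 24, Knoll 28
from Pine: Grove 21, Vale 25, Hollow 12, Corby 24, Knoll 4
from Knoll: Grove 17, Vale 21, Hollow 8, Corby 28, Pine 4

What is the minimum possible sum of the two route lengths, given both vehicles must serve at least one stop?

There are 2^4 − 1 = 15 ways to divide the 5 stops into two non-empty groups. For each, the best each vehicle can do is its own shortest tour through its group:
  {Vale} + {Hollow, Corby, Pine, Knoll}: 8 + 72 = 80
  {Hollow} + {Vale, Corby, Pine, Knoll}: 50 + 63 = 113
  {Vale, Hollow} + {Corby, Pine, Knoll}: 58 + 56 = 114
  {Corby} + {Vale, Hollow, Pine, Knoll}: 22 + 66 = 88
  {Vale, Corby} + {Hollow, Pine, Knoll}: 29 + 58 = 87
  {Hollow, Corby} + {Vale, Pine, Knoll}: 72 + 50 = 122
  … (15 splits in total)
Best: vehicle 1 Grove → Vale → Grove = 8; vehicle 2 Grove → Hollow → Knoll → Pine → Corby → Grove = 72; combined 80.

80 — the smallest possible combined total.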